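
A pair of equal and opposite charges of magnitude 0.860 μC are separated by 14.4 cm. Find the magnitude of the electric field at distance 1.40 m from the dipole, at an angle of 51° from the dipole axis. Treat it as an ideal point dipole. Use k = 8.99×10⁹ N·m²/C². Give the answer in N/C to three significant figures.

Dipole moment p = qd = (8.60×10⁻⁷ C)(0.144 m) = 1.238×10⁻⁷ C·m.
At angle θ the dipole field magnitude is E = (kp/r³)·√(1 + 3cos²θ).
kp/r³ = (8.99×10⁹)(1.238×10⁻⁷) / (1.40)³ = 405.6 N/C.
√(1 + 3cos²51°) = √(1 + 3·0.3960) = √2.1881 ≈ 1.4792.
E ≈ 405.6 × 1.479 = 600.0 N/C.

E ≈ 600 N/C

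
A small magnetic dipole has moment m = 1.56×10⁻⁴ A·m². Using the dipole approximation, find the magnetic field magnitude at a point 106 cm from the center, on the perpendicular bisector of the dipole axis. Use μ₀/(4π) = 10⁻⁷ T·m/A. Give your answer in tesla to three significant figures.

B ≈ 1.31×10⁻¹¹ T

In the equatorial plane B = (μ₀/4π)·m/r³ (half the axial value).
B = (10⁻⁷)·(1.56×10⁻⁴) / (1.06)³ = 1.310×10⁻¹¹ T.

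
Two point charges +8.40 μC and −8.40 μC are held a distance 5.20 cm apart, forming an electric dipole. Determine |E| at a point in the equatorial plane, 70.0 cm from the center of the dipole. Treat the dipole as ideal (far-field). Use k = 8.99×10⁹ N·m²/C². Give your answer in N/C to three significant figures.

Dipole moment p = qd = (8.40×10⁻⁶ C)(0.0520 m) = 4.368×10⁻⁷ C·m.
In the equatorial plane E = kp/r³.
E = (8.99×10⁹)(4.368×10⁻⁷) / (0.700)³ = 1.145×10⁴ N/C.

E ≈ 1.14×10⁴ N/C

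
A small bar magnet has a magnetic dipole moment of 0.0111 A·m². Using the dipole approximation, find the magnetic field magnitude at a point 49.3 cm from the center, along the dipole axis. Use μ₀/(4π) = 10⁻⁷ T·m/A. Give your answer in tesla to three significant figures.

B ≈ 1.85×10⁻⁸ T

On axis B = (μ₀/4π)·2m/r³.
B = 2·(10⁻⁷)·(0.0111) / (0.493)³ = 1.853×10⁻⁸ T.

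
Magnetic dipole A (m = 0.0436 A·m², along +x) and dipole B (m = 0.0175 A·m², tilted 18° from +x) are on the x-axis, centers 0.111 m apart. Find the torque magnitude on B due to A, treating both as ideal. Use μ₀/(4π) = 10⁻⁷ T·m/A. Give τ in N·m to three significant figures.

Dipole B is on the axis of dipole A, so B₁ there is axial: B₁ = (μ₀/4π)·2m₁/r³ along +x.
B₁ = 2(10⁻⁷)(0.0436)/(0.111)³ = 6.376×10⁻⁶ T.
τ = m₂ B₁ sinθ.
τ = (0.0175)(6.376×10⁻⁶)·sin18° = 3.448×10⁻⁸ N·m.

τ ≈ 3.45×10⁻⁸ N·m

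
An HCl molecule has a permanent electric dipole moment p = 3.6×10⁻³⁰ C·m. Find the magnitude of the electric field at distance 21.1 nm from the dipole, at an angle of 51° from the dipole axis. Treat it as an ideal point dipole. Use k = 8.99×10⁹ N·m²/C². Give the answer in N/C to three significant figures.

At angle θ the dipole field magnitude is E = (kp/r³)·√(1 + 3cos²θ).
kp/r³ = (8.99×10⁹)(3.60×10⁻³⁰) / (2.11×10⁻⁸)³ = 3445 N/C.
√(1 + 3cos²51°) = √(1 + 3·0.3960) = √2.1881 ≈ 1.4792.
E ≈ 3445 × 1.479 = 5096 N/C.

E ≈ 5100 N/C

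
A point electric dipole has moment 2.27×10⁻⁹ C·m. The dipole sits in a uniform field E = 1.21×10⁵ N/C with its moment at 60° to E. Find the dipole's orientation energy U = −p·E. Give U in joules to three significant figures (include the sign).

U ≈ -1.37×10⁻⁴ J

U = −p·E = −pE cosθ.
U = −(2.27×10⁻⁹)(1.21×10⁵)·cos60° = -1.373×10⁻⁴ J.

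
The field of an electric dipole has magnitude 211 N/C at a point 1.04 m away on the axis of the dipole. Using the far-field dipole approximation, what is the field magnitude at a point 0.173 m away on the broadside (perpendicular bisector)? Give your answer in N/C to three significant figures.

Dipole fields scale as 1/r³ in the far field.
The axial field is twice the equatorial field at the same r, so the geometry factor is 1/2.
E₂ = E₁ · (1/2) · (r₁/r₂)³ = 211 · 0.5 · (1.04/0.173)³.
(r₁/r₂)³ = (6.012)³ = 217.3.
E₂ ≈ 2.292×10⁴ N/C.

E ≈ 2.29×10⁴ N/C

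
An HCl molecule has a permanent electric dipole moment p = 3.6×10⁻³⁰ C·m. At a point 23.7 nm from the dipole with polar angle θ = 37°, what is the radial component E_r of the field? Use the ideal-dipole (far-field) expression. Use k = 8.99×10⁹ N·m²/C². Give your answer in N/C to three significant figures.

E_r ≈ 3880 N/C

For a dipole, E_r = (2kp cosθ)/r³.
kp/r³ = (8.99×10⁹)(3.60×10⁻³⁰)/(2.37×10⁻⁸)³ = 2431 N/C.
E_r = 2·2431·cos37° = 3883 N/C.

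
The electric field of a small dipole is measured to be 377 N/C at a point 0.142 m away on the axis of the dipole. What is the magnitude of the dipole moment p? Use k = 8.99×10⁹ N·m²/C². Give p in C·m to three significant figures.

On axis E = 2kp/r³, so p = Er³/(2k).
p = (377)·(0.142)³ / (2·8.99×10⁹) = 6.004×10⁻¹¹ C·m.

p ≈ 6.00×10⁻¹¹ C·m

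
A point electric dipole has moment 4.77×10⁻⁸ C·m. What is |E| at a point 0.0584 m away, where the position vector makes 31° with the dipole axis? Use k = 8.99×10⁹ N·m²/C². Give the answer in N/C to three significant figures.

E ≈ 3.85×10⁶ N/C

At angle θ the dipole field magnitude is E = (kp/r³)·√(1 + 3cos²θ).
kp/r³ = (8.99×10⁹)(4.77×10⁻⁸) / (0.0584)³ = 2.153×10⁶ N/C.
√(1 + 3cos²31°) = √(1 + 3·0.7347) = √3.2042 ≈ 1.7900.
E ≈ 2.153×10⁶ × 1.790 = 3.854×10⁶ N/C.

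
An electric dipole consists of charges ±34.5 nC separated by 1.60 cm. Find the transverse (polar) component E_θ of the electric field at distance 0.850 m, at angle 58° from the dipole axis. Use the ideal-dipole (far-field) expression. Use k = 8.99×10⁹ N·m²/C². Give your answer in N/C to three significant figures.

E_θ ≈ 6.85 N/C

Dipole moment p = qd = (3.45×10⁻⁸ C)(0.0160 m) = 5.52×10⁻¹⁰ C·m.
For a dipole, E_θ = (kp sinθ)/r³.
kp/r³ = (8.99×10⁹)(5.52×10⁻¹⁰)/(0.850)³ = 8.081 N/C.
E_θ = 8.081·sin58° = 6.853 N/C.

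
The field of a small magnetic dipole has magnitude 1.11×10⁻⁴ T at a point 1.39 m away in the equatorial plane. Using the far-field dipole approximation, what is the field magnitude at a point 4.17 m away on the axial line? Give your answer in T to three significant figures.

Dipole fields scale as 1/r³ in the far field.
The axial field is twice the equatorial field at the same r, so the geometry factor is 2/1.
B₂ = B₁ · (2/1) · (r₁/r₂)³ = 1.11×10⁻⁴ · 2 · (1.39/4.17)³.
(r₁/r₂)³ = (0.3333)³ = 0.03704.
B₂ ≈ 8.222×10⁻⁶ T.

B ≈ 8.22×10⁻⁶ T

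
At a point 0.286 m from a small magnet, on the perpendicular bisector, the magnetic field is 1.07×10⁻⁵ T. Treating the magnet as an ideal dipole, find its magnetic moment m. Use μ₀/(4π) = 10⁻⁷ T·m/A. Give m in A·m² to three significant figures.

m ≈ 2.50 A·m²

In the equatorial plane B = (μ₀/4π)·m/r³, so m = Br³·4π/(μ₀).
m = (1.07×10⁻⁵)·(0.286)³ / (10⁻⁷) = 2.503 A·m².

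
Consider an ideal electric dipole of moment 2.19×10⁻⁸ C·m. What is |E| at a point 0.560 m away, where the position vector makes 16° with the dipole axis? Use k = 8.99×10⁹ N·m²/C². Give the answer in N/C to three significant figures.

At angle θ the dipole field magnitude is E = (kp/r³)·√(1 + 3cos²θ).
kp/r³ = (8.99×10⁹)(2.19×10⁻⁸) / (0.560)³ = 1121 N/C.
√(1 + 3cos²16°) = √(1 + 3·0.9240) = √3.7721 ≈ 1.9422.
E ≈ 1121 × 1.942 = 2177 N/C.

E ≈ 2180 N/C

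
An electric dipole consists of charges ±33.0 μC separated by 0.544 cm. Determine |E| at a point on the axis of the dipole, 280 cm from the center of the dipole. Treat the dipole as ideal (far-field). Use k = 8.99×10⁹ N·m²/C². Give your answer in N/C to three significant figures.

E ≈ 147 N/C

Dipole moment p = qd = (3.30×10⁻⁵ C)(0.00544 m) = 1.795×10⁻⁷ C·m.
On the dipole axis E = 2kp/r³.
E = 2·(8.99×10⁹)(1.795×10⁻⁷) / (2.80)³ = 147.0 N/C.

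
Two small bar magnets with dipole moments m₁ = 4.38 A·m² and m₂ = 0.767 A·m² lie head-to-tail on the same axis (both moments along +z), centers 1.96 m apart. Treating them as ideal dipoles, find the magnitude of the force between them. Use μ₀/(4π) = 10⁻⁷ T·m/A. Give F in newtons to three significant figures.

F ≈ 1.37×10⁻⁷ N

On-axis B of dipole 1: B = (μ₀/4π)·2m₁/r³. Force on dipole 2: F = m₂·dB/dr.
dB/dr = −(μ₀/4π)·6m₁/r⁴, so |F| = (μ₀/4π)·6m₁m₂/r⁴.
F = 6(10⁻⁷)(4.38)(0.767)/(1.96)⁴ = 1.366×10⁻⁷ N.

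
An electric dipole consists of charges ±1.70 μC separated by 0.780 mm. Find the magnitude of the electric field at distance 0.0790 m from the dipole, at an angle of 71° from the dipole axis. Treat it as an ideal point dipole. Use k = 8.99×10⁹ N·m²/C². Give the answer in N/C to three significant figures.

Dipole moment p = qd = (1.70×10⁻⁶ C)(7.80×10⁻⁴ m) = 1.326×10⁻⁹ C·m.
At angle θ the dipole field magnitude is E = (kp/r³)·√(1 + 3cos²θ).
kp/r³ = (8.99×10⁹)(1.326×10⁻⁹) / (0.0790)³ = 2.418×10⁴ N/C.
√(1 + 3cos²71°) = √(1 + 3·0.1060) = √1.3180 ≈ 1.1480.
E ≈ 2.418×10⁴ × 1.148 = 2.776×10⁴ N/C.

E ≈ 2.78×10⁴ N/C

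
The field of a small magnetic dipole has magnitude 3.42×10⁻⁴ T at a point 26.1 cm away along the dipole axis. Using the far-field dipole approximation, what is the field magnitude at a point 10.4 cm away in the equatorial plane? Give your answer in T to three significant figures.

Dipole fields scale as 1/r³ in the far field.
The axial field is twice the equatorial field at the same r, so the geometry factor is 1/2.
B₂ = B₁ · (1/2) · (r₁/r₂)³ = 3.42×10⁻⁴ · 0.5 · (26.1/10.4)³.
(r₁/r₂)³ = (2.51)³ = 15.81.
B₂ ≈ 0.002703 T.

B ≈ 0.00270 T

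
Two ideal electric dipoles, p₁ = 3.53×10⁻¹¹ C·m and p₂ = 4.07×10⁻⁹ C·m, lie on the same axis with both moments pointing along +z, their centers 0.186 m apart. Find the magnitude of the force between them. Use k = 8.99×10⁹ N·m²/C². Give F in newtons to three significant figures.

On-axis field of dipole 1 at distance r: E = 2kp₁/r³. Force on dipole 2 is F = p₂·dE/dr (gradient along axis).
dE/dr = −6kp₁/r⁴, so |F| = 6kp₁p₂/r⁴ (attractive for aligned moments).
F = 6(8.99×10⁹)(3.53×10⁻¹¹)(4.07×10⁻⁹)/(0.186)⁴ = 6.475×10⁻⁶ N.

F ≈ 6.47×10⁻⁶ N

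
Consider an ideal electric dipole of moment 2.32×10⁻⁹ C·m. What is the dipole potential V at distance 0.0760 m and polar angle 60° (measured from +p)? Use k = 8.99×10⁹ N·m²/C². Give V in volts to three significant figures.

V ≈ 1810 V

The dipole potential is V = kp cosθ / r².
V = (8.99×10⁹)(2.32×10⁻⁹)·cos60° / (0.0760)² = 1805 V.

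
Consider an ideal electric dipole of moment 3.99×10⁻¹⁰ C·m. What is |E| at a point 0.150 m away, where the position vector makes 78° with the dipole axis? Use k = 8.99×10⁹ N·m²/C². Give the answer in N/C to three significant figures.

At angle θ the dipole field magnitude is E = (kp/r³)·√(1 + 3cos²θ).
kp/r³ = (8.99×10⁹)(3.99×10⁻¹⁰) / (0.150)³ = 1063 N/C.
√(1 + 3cos²78°) = √(1 + 3·0.0432) = √1.1297 ≈ 1.0629.
E ≈ 1063 × 1.063 = 1130 N/C.

E ≈ 1130 N/C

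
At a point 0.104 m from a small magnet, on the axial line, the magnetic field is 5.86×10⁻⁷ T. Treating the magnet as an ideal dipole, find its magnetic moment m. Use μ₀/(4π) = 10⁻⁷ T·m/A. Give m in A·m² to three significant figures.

On axis B = (μ₀/4π)·2m/r³, so m = Br³·4π/(μ₀·2).
m = (5.86×10⁻⁷)·(0.104)³ / (2·10⁻⁷) = 0.003296 A·m².

m ≈ 0.00330 A·m²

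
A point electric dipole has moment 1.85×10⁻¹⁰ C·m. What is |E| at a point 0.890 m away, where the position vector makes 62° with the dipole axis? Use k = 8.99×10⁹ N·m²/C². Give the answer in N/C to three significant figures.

At angle θ the dipole field magnitude is E = (kp/r³)·√(1 + 3cos²θ).
kp/r³ = (8.99×10⁹)(1.85×10⁻¹⁰) / (0.890)³ = 2.359 N/C.
√(1 + 3cos²62°) = √(1 + 3·0.2204) = √1.6612 ≈ 1.2889.
E ≈ 2.359 × 1.289 = 3.041 N/C.

E ≈ 3.04 N/C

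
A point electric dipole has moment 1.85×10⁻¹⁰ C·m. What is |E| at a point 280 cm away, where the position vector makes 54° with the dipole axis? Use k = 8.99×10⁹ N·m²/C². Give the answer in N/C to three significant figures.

E ≈ 0.108 N/C

At angle θ the dipole field magnitude is E = (kp/r³)·√(1 + 3cos²θ).
kp/r³ = (8.99×10⁹)(1.85×10⁻¹⁰) / (2.80)³ = 0.07576 N/C.
√(1 + 3cos²54°) = √(1 + 3·0.3455) = √2.0365 ≈ 1.4271.
E ≈ 0.07576 × 1.427 = 0.1081 N/C.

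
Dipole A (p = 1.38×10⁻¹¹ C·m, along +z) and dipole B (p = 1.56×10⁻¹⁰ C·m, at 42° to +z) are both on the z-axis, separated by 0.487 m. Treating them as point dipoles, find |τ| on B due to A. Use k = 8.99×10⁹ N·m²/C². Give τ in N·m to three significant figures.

τ ≈ 2.24×10⁻¹⁰ N·m

The second dipole sits on the axis of the first, so the field there is axial: E₁ = 2kp₁/r³ along +z.
E₁ = 2(8.99×10⁹)(1.38×10⁻¹¹)/(0.487)³ = 2.148 N/C.
Torque on the second dipole: τ = p₂ E₁ sinθ.
τ = (1.56×10⁻¹⁰)(2.148)·sin42° = 2.242×10⁻¹⁰ N·m.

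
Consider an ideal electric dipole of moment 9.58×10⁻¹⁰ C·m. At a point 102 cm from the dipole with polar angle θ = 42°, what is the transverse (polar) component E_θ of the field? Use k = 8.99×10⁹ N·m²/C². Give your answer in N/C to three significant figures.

For a dipole, E_θ = (kp sinθ)/r³.
kp/r³ = (8.99×10⁹)(9.58×10⁻¹⁰)/(1.02)³ = 8.116 N/C.
E_θ = 8.116·sin42° = 5.430 N/C.

E_θ ≈ 5.43 N/C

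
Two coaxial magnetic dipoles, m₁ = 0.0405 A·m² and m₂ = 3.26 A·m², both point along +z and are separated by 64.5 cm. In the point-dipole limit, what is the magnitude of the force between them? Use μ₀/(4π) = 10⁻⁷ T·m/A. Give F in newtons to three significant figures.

F ≈ 4.58×10⁻⁷ N

On-axis B of dipole 1: B = (μ₀/4π)·2m₁/r³. Force on dipole 2: F = m₂·dB/dr.
dB/dr = −(μ₀/4π)·6m₁/r⁴, so |F| = (μ₀/4π)·6m₁m₂/r⁴.
F = 6(10⁻⁷)(0.0405)(3.26)/(0.645)⁴ = 4.577×10⁻⁷ N.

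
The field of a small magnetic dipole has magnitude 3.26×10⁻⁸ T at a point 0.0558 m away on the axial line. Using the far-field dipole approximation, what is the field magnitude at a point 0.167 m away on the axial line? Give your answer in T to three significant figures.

B ≈ 1.22×10⁻⁹ T

Dipole fields scale as 1/r³ in the far field; the geometry is the same at both points.
B₂ = B₁ · (r₁/r₂)³ = 3.26×10⁻⁸ · (0.0558/0.167)³.
(r₁/r₂)³ = (0.3341)³ = 0.0373.
B₂ ≈ 1.216×10⁻⁹ T.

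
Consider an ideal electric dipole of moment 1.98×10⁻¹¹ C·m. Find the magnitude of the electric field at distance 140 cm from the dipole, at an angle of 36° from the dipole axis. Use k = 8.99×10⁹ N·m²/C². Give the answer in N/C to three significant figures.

E ≈ 0.112 N/C

At angle θ the dipole field magnitude is E = (kp/r³)·√(1 + 3cos²θ).
kp/r³ = (8.99×10⁹)(1.98×10⁻¹¹) / (1.40)³ = 0.06487 N/C.
√(1 + 3cos²36°) = √(1 + 3·0.6545) = √2.9635 ≈ 1.7215.
E ≈ 0.06487 × 1.721 = 0.1117 N/C.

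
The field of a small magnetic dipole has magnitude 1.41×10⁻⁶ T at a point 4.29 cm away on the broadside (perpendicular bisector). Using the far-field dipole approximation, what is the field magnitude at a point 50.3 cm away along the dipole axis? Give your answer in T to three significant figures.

Dipole fields scale as 1/r³ in the far field.
The axial field is twice the equatorial field at the same r, so the geometry factor is 2/1.
B₂ = B₁ · (2/1) · (r₁/r₂)³ = 1.41×10⁻⁶ · 2 · (4.29/50.3)³.
(r₁/r₂)³ = (0.08529)³ = 0.0006204.
B₂ ≈ 1.750×10⁻⁹ T.

B ≈ 1.75×10⁻⁹ T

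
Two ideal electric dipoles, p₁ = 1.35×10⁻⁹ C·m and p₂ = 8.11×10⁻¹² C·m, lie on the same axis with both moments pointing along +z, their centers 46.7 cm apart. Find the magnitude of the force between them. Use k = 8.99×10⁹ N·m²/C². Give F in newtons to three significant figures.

F ≈ 1.24×10⁻⁸ N

On-axis field of dipole 1 at distance r: E = 2kp₁/r³. Force on dipole 2 is F = p₂·dE/dr (gradient along axis).
dE/dr = −6kp₁/r⁴, so |F| = 6kp₁p₂/r⁴ (attractive for aligned moments).
F = 6(8.99×10⁹)(1.35×10⁻⁹)(8.11×10⁻¹²)/(0.467)⁴ = 1.242×10⁻⁸ N.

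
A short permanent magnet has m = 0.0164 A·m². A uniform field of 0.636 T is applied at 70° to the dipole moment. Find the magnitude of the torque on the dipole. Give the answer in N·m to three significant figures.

τ ≈ 0.00980 N·m

Torque on a magnetic dipole: τ = mB sinθ.
τ = (0.0164)(0.636)·sin70° = 0.009801 N·m.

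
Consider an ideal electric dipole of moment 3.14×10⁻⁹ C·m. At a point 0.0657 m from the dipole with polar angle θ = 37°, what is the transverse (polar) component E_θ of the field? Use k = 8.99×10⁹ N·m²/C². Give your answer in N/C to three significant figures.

E_θ ≈ 5.99×10⁴ N/C

For a dipole, E_θ = (kp sinθ)/r³.
kp/r³ = (8.99×10⁹)(3.14×10⁻⁹)/(0.0657)³ = 9.954×10⁴ N/C.
E_θ = 9.954×10⁴·sin37° = 5.990×10⁴ N/C.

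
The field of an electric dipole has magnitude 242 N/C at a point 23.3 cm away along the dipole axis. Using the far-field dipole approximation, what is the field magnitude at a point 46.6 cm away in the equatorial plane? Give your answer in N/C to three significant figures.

Dipole fields scale as 1/r³ in the far field.
The axial field is twice the equatorial field at the same r, so the geometry factor is 1/2.
E₂ = E₁ · (1/2) · (r₁/r₂)³ = 242 · 0.5 · (23.3/46.6)³.
(r₁/r₂)³ = (0.5)³ = 0.125.
E₂ ≈ 15.12 N/C.

E ≈ 15.1 N/C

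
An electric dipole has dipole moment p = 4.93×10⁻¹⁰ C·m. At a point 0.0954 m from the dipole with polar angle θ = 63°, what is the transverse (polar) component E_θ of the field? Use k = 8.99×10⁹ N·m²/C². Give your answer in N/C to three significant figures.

For a dipole, E_θ = (kp sinθ)/r³.
kp/r³ = (8.99×10⁹)(4.93×10⁻¹⁰)/(0.0954)³ = 5105 N/C.
E_θ = 5105·sin63° = 4548 N/C.

E_θ ≈ 4550 N/C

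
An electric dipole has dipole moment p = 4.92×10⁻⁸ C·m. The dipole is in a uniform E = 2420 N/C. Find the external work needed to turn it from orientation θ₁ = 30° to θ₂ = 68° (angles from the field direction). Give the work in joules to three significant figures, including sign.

W ≈ 5.85×10⁻⁵ J

W_ext = ΔU = U(θ₂) − U(θ₁) = −pE cosθ₂ − (−pE cosθ₁) = pE(cosθ₁ − cosθ₂).
W = (4.92×10⁻⁸)(2420)·(cos30° − cos68°) = (1.191×10⁻⁴)·(+0.4914) = 5.851×10⁻⁵ J.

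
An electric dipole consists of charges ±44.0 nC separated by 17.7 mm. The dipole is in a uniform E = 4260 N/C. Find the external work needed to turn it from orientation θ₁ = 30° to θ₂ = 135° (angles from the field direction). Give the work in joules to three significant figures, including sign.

W ≈ 5.22×10⁻⁶ J

Dipole moment p = qd = (4.40×10⁻⁸ C)(0.0177 m) = 7.788×10⁻¹⁰ C·m.
W_ext = ΔU = U(θ₂) − U(θ₁) = −pE cosθ₂ − (−pE cosθ₁) = pE(cosθ₁ − cosθ₂).
W = (7.788×10⁻¹⁰)(4260)·(cos30° − cos135°) = (3.318×10⁻⁶)·(+1.5731) = 5.219×10⁻⁶ J.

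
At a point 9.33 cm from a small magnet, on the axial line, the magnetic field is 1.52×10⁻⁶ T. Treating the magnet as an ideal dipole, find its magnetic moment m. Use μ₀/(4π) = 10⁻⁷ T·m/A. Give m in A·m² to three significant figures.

On axis B = (μ₀/4π)·2m/r³, so m = Br³·4π/(μ₀·2).
m = (1.52×10⁻⁶)·(0.0933)³ / (2·10⁻⁷) = 0.006172 A·m².

m ≈ 0.00617 A·m²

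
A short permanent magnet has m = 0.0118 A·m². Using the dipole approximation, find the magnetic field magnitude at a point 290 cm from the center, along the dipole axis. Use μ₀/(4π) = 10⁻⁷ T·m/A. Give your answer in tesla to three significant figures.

On axis B = (μ₀/4π)·2m/r³.
B = 2·(10⁻⁷)·(0.0118) / (2.90)³ = 9.676×10⁻¹¹ T.

B ≈ 9.68×10⁻¹¹ T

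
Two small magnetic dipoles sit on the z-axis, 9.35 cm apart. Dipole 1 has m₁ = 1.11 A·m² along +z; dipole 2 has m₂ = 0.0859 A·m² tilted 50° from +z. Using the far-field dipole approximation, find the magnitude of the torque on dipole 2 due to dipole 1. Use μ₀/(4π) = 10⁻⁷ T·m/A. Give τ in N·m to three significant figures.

τ ≈ 1.79×10⁻⁵ N·m

Dipole B is on the axis of dipole A, so B₁ there is axial: B₁ = (μ₀/4π)·2m₁/r³ along +z.
B₁ = 2(10⁻⁷)(1.11)/(0.0935)³ = 2.716×10⁻⁴ T.
τ = m₂ B₁ sinθ.
τ = (0.0859)(2.716×10⁻⁴)·sin50° = 1.787×10⁻⁵ N·m.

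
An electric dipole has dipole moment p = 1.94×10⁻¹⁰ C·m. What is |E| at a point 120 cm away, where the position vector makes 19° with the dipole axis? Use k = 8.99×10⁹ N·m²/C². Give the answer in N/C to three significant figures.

E ≈ 1.94 N/C

At angle θ the dipole field magnitude is E = (kp/r³)·√(1 + 3cos²θ).
kp/r³ = (8.99×10⁹)(1.94×10⁻¹⁰) / (1.20)³ = 1.009 N/C.
√(1 + 3cos²19°) = √(1 + 3·0.8940) = √3.6820 ≈ 1.9189.
E ≈ 1.009 × 1.919 = 1.937 N/C.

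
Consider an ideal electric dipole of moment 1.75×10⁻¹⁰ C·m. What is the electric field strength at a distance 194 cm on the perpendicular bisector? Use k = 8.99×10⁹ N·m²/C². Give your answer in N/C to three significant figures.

In the equatorial plane E = kp/r³.
E = (8.99×10⁹)(1.75×10⁻¹⁰) / (1.94)³ = 0.2155 N/C.

E ≈ 0.215 N/C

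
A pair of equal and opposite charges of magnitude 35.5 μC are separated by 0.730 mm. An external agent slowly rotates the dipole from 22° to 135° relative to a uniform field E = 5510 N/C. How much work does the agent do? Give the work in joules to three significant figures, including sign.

W ≈ 2.33×10⁻⁴ J

Dipole moment p = qd = (3.55×10⁻⁵ C)(7.30×10⁻⁴ m) = 2.592×10⁻⁸ C·m.
W_ext = ΔU = U(θ₂) − U(θ₁) = −pE cosθ₂ − (−pE cosθ₁) = pE(cosθ₁ − cosθ₂).
W = (2.592×10⁻⁸)(5510)·(cos22° − cos135°) = (1.428×10⁻⁴)·(+1.6343) = 2.334×10⁻⁴ J.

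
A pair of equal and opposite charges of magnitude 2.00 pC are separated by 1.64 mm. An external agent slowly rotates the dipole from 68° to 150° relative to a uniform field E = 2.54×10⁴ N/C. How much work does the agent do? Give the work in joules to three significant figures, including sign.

Dipole moment p = qd = (2.00×10⁻¹² C)(0.00164 m) = 3.28×10⁻¹⁵ C·m.
W_ext = ΔU = U(θ₂) − U(θ₁) = −pE cosθ₂ − (−pE cosθ₁) = pE(cosθ₁ − cosθ₂).
W = (3.28×10⁻¹⁵)(2.54×10⁴)·(cos68° − cos150°) = (8.331×10⁻¹¹)·(+1.2406) = 1.034×10⁻¹⁰ J.

W ≈ 1.03×10⁻¹⁰ J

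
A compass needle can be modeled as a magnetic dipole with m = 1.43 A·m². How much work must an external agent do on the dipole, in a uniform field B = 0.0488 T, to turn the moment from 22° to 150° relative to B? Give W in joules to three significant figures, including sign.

W_ext = ΔU = −mB cosθ₂ + mB cosθ₁ = mB(cosθ₁ − cosθ₂).
W = (1.43)(0.0488)·(cos22° − cos150°) = (0.06978)·(+1.7932) = 0.1251 J.

W ≈ 0.125 J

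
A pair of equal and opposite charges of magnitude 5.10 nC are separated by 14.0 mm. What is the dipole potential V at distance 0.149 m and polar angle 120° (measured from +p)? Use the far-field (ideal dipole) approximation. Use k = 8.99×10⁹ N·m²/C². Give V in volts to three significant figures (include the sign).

Dipole moment p = qd = (5.10×10⁻⁹ C)(0.0140 m) = 7.14×10⁻¹¹ C·m.
The dipole potential is V = kp cosθ / r².
V = (8.99×10⁹)(7.14×10⁻¹¹)·cos120° / (0.149)² = -14.46 V.

V ≈ -14.5 V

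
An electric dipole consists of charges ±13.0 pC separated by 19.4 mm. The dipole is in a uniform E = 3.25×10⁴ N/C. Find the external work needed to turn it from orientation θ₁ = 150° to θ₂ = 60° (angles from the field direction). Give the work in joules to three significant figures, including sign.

W ≈ -1.12×10⁻⁸ J

Dipole moment p = qd = (1.30×10⁻¹¹ C)(0.0194 m) = 2.522×10⁻¹³ C·m.
W_ext = ΔU = U(θ₂) − U(θ₁) = −pE cosθ₂ − (−pE cosθ₁) = pE(cosθ₁ − cosθ₂).
W = (2.522×10⁻¹³)(3.25×10⁴)·(cos150° − cos60°) = (8.196×10⁻⁹)·(-1.3660) = -1.120×10⁻⁸ J.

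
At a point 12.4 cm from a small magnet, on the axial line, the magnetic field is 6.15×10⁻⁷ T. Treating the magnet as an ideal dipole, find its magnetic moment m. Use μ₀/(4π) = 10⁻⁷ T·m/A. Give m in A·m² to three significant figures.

m ≈ 0.00586 A·m²

On axis B = (μ₀/4π)·2m/r³, so m = Br³·4π/(μ₀·2).
m = (6.15×10⁻⁷)·(0.124)³ / (2·10⁻⁷) = 0.005863 A·m².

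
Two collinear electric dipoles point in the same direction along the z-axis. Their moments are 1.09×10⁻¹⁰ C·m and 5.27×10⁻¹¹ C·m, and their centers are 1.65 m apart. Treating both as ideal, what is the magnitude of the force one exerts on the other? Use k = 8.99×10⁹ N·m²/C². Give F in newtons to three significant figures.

On-axis field of dipole 1 at distance r: E = 2kp₁/r³. Force on dipole 2 is F = p₂·dE/dr (gradient along axis).
dE/dr = −6kp₁/r⁴, so |F| = 6kp₁p₂/r⁴ (attractive for aligned moments).
F = 6(8.99×10⁹)(1.09×10⁻¹⁰)(5.27×10⁻¹¹)/(1.65)⁴ = 4.180×10⁻¹¹ N.

F ≈ 4.18×10⁻¹¹ N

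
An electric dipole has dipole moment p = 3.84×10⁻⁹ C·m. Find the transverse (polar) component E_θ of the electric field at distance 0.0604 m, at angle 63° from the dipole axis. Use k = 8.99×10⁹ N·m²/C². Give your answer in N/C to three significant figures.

For a dipole, E_θ = (kp sinθ)/r³.
kp/r³ = (8.99×10⁹)(3.84×10⁻⁹)/(0.0604)³ = 1.567×10⁵ N/C.
E_θ = 1.567×10⁵·sin63° = 1.396×10⁵ N/C.

E_θ ≈ 1.40×10⁵ N/C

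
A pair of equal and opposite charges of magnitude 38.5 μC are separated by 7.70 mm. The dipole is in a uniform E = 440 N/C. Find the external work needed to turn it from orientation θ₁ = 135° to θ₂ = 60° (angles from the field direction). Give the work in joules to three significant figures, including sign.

Dipole moment p = qd = (3.85×10⁻⁵ C)(0.00770 m) = 2.965×10⁻⁷ C·m.
W_ext = ΔU = U(θ₂) − U(θ₁) = −pE cosθ₂ − (−pE cosθ₁) = pE(cosθ₁ − cosθ₂).
W = (2.965×10⁻⁷)(440)·(cos135° − cos60°) = (1.305×10⁻⁴)·(-1.2071) = -1.575×10⁻⁴ J.

W ≈ -1.57×10⁻⁴ J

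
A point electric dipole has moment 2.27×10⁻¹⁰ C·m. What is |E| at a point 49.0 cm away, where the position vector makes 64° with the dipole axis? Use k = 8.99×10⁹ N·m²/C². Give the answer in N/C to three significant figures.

At angle θ the dipole field magnitude is E = (kp/r³)·√(1 + 3cos²θ).
kp/r³ = (8.99×10⁹)(2.27×10⁻¹⁰) / (0.490)³ = 17.35 N/C.
√(1 + 3cos²64°) = √(1 + 3·0.1922) = √1.5765 ≈ 1.2556.
E ≈ 17.35 × 1.256 = 21.78 N/C.

E ≈ 21.8 N/C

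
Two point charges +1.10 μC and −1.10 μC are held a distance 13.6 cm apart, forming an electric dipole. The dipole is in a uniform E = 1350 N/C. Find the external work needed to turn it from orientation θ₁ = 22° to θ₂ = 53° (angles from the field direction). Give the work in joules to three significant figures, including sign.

W ≈ 6.57×10⁻⁵ J

Dipole moment p = qd = (1.10×10⁻⁶ C)(0.136 m) = 1.496×10⁻⁷ C·m.
W_ext = ΔU = U(θ₂) − U(θ₁) = −pE cosθ₂ − (−pE cosθ₁) = pE(cosθ₁ − cosθ₂).
W = (1.496×10⁻⁷)(1350)·(cos22° − cos53°) = (2.020×10⁻⁴)·(+0.3254) = 6.571×10⁻⁵ J.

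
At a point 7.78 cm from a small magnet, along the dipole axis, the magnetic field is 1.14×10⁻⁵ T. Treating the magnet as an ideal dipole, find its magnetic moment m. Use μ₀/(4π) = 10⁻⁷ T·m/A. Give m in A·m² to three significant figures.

On axis B = (μ₀/4π)·2m/r³, so m = Br³·4π/(μ₀·2).
m = (1.14×10⁻⁵)·(0.0778)³ / (2·10⁻⁷) = 0.02684 A·m².

m ≈ 0.0268 A·m²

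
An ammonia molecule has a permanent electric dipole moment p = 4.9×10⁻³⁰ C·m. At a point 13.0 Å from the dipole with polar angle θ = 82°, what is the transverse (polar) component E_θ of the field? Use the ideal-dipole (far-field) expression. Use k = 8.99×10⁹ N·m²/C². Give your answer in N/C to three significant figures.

For a dipole, E_θ = (kp sinθ)/r³.
kp/r³ = (8.99×10⁹)(4.90×10⁻³⁰)/(1.30×10⁻⁹)³ = 2.005×10⁷ N/C.
E_θ = 2.005×10⁷·sin82° = 1.986×10⁷ N/C.

E_θ ≈ 1.99×10⁷ N/C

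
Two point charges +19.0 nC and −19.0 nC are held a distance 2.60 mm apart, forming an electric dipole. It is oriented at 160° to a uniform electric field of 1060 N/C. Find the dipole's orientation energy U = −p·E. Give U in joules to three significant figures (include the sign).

Dipole moment p = qd = (1.90×10⁻⁸ C)(0.00260 m) = 4.94×10⁻¹¹ C·m.
U = −p·E = −pE cosθ.
U = −(4.94×10⁻¹¹)(1060)·cos160° = 4.921×10⁻⁸ J.

U ≈ 4.92×10⁻⁸ J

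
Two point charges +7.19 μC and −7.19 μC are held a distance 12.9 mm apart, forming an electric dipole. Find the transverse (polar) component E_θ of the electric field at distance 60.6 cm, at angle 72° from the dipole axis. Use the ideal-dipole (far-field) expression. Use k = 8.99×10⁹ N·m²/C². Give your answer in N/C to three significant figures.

E_θ ≈ 3560 N/C

Dipole moment p = qd = (7.19×10⁻⁶ C)(0.0129 m) = 9.275×10⁻⁸ C·m.
For a dipole, E_θ = (kp sinθ)/r³.
kp/r³ = (8.99×10⁹)(9.275×10⁻⁸)/(0.606)³ = 3747 N/C.
E_θ = 3747·sin72° = 3563 N/C.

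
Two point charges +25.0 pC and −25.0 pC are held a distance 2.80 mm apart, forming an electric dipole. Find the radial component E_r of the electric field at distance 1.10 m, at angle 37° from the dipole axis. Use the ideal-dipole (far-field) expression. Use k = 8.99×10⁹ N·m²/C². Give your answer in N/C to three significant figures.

E_r ≈ 7.55×10⁻⁴ N/C

Dipole moment p = qd = (2.50×10⁻¹¹ C)(0.00280 m) = 7.00×10⁻¹⁴ C·m.
For a dipole, E_r = (2kp cosθ)/r³.
kp/r³ = (8.99×10⁹)(7.00×10⁻¹⁴)/(1.10)³ = 4.728×10⁻⁴ N/C.
E_r = 2·4.728×10⁻⁴·cos37° = 7.552×10⁻⁴ N/C.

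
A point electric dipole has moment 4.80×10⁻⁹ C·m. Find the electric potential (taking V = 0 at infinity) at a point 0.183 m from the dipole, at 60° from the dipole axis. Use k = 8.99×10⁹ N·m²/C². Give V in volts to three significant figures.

V ≈ 644 V

The dipole potential is V = kp cosθ / r².
V = (8.99×10⁹)(4.80×10⁻⁹)·cos60° / (0.183)² = 644.3 V.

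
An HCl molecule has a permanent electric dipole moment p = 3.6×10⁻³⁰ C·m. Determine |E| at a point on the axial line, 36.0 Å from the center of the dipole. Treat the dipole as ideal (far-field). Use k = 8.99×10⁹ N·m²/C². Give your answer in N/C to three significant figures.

E ≈ 1.39×10⁶ N/C

On the dipole axis E = 2kp/r³.
E = 2·(8.99×10⁹)(3.60×10⁻³⁰) / (3.60×10⁻⁹)³ = 1.387×10⁶ N/C.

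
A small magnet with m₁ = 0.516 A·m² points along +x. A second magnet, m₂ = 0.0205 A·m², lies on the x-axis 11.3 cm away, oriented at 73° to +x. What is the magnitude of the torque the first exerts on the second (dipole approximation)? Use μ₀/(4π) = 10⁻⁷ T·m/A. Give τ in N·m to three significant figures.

Dipole B is on the axis of dipole A, so B₁ there is axial: B₁ = (μ₀/4π)·2m₁/r³ along +x.
B₁ = 2(10⁻⁷)(0.516)/(0.113)³ = 7.152×10⁻⁵ T.
τ = m₂ B₁ sinθ.
τ = (0.0205)(7.152×10⁻⁵)·sin73° = 1.402×10⁻⁶ N·m.

τ ≈ 1.40×10⁻⁶ N·m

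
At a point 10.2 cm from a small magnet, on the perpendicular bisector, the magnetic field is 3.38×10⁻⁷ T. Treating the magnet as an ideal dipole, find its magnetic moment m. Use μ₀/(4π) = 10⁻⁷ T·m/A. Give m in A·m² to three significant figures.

m ≈ 0.00359 A·m²

In the equatorial plane B = (μ₀/4π)·m/r³, so m = Br³·4π/(μ₀).
m = (3.38×10⁻⁷)·(0.102)³ / (10⁻⁷) = 0.003587 A·m².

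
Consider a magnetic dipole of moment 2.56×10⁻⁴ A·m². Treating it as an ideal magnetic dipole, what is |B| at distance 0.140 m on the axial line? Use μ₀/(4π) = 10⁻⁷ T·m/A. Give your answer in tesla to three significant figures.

On axis B = (μ₀/4π)·2m/r³.
B = 2·(10⁻⁷)·(2.56×10⁻⁴) / (0.140)³ = 1.866×10⁻⁸ T.

B ≈ 1.87×10⁻⁸ T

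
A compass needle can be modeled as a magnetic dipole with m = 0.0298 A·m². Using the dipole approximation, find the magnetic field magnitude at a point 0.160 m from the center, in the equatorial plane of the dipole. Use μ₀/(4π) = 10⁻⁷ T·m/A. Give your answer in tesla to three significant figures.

In the equatorial plane B = (μ₀/4π)·m/r³ (half the axial value).
B = (10⁻⁷)·(0.0298) / (0.160)³ = 7.275×10⁻⁷ T.

B ≈ 7.28×10⁻⁷ T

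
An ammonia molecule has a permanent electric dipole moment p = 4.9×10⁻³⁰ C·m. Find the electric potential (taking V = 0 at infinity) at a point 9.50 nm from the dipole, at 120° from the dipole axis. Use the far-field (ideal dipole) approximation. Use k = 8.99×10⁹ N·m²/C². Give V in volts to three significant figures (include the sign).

The dipole potential is V = kp cosθ / r².
V = (8.99×10⁹)(4.90×10⁻³⁰)·cos120° / (9.50×10⁻⁹)² = -2.440×10⁻⁴ V.

V ≈ -2.44×10⁻⁴ V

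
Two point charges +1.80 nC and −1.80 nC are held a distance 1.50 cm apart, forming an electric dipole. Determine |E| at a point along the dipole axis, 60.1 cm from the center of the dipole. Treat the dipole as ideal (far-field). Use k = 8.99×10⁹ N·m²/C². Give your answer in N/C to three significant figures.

E ≈ 2.24 N/C

Dipole moment p = qd = (1.80×10⁻⁹ C)(0.0150 m) = 2.70×10⁻¹¹ C·m.
On the dipole axis E = 2kp/r³.
E = 2·(8.99×10⁹)(2.70×10⁻¹¹) / (0.601)³ = 2.236 N/C.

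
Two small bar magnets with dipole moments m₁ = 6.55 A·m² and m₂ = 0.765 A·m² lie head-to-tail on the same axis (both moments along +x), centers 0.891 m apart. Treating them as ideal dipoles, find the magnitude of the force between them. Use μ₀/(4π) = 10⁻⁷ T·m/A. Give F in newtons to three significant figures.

F ≈ 4.77×10⁻⁶ N

On-axis B of dipole 1: B = (μ₀/4π)·2m₁/r³. Force on dipole 2: F = m₂·dB/dr.
dB/dr = −(μ₀/4π)·6m₁/r⁴, so |F| = (μ₀/4π)·6m₁m₂/r⁴.
F = 6(10⁻⁷)(6.55)(0.765)/(0.891)⁴ = 4.770×10⁻⁶ N.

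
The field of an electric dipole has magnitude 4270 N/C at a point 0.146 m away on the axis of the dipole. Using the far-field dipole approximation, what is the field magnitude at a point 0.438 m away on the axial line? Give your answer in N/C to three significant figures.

Dipole fields scale as 1/r³ in the far field; the geometry is the same at both points.
E₂ = E₁ · (r₁/r₂)³ = 4270 · (0.146/0.438)³.
(r₁/r₂)³ = (0.3333)³ = 0.03704.
E₂ ≈ 158.1 N/C.

E ≈ 158 N/C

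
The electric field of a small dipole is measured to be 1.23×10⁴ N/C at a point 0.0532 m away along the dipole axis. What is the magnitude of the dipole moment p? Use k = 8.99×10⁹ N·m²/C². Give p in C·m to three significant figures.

On axis E = 2kp/r³, so p = Er³/(2k).
p = (1.23×10⁴)·(0.0532)³ / (2·8.99×10⁹) = 1.030×10⁻¹⁰ C·m.

p ≈ 1.03×10⁻¹⁰ C·m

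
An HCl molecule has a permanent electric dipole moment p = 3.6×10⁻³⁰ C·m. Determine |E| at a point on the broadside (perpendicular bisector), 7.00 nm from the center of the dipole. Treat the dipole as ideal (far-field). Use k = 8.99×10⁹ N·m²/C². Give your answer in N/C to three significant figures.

E ≈ 9.44×10⁴ N/C

In the equatorial plane E = kp/r³.
E = (8.99×10⁹)(3.60×10⁻³⁰) / (7.00×10⁻⁹)³ = 9.436×10⁴ N/C.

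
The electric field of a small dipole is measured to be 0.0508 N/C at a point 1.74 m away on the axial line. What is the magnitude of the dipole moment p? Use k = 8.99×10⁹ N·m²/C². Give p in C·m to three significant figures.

p ≈ 1.49×10⁻¹¹ C·m

On axis E = 2kp/r³, so p = Er³/(2k).
p = (0.0508)·(1.74)³ / (2·8.99×10⁹) = 1.488×10⁻¹¹ C·m.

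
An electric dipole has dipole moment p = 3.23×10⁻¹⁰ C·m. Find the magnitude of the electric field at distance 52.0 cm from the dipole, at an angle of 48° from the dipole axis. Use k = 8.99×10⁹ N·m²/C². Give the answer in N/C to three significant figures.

E ≈ 31.6 N/C

At angle θ the dipole field magnitude is E = (kp/r³)·√(1 + 3cos²θ).
kp/r³ = (8.99×10⁹)(3.23×10⁻¹⁰) / (0.520)³ = 20.65 N/C.
√(1 + 3cos²48°) = √(1 + 3·0.4477) = √2.3432 ≈ 1.5308.
E ≈ 20.65 × 1.531 = 31.61 N/C.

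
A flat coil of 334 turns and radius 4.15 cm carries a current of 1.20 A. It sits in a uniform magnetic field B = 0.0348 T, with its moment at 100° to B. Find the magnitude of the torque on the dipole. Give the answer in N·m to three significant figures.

τ ≈ 0.0743 N·m

m = NIA = NIπa² = 334·(1.20)·π·(0.0415)² = 2.169 A·m².
Torque on a magnetic dipole: τ = mB sinθ.
τ = (2.169)(0.0348)·sin100° = 0.07433 N·m.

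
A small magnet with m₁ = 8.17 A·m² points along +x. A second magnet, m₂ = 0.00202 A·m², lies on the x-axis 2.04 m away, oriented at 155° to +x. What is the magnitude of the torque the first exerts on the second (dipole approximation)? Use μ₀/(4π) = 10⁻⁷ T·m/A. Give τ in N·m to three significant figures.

Dipole B is on the axis of dipole A, so B₁ there is axial: B₁ = (μ₀/4π)·2m₁/r³ along +x.
B₁ = 2(10⁻⁷)(8.17)/(2.04)³ = 1.925×10⁻⁷ T.
τ = m₂ B₁ sinθ.
τ = (0.00202)(1.925×10⁻⁷)·sin155° = 1.643×10⁻¹⁰ N·m.

τ ≈ 1.64×10⁻¹⁰ N·m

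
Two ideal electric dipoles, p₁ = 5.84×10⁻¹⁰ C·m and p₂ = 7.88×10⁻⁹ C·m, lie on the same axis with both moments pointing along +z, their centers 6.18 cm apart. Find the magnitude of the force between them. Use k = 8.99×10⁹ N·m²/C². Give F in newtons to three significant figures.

F ≈ 0.0170 N

On-axis field of dipole 1 at distance r: E = 2kp₁/r³. Force on dipole 2 is F = p₂·dE/dr (gradient along axis).
dE/dr = −6kp₁/r⁴, so |F| = 6kp₁p₂/r⁴ (attractive for aligned moments).
F = 6(8.99×10⁹)(5.84×10⁻¹⁰)(7.88×10⁻⁹)/(0.0618)⁴ = 0.01702 N.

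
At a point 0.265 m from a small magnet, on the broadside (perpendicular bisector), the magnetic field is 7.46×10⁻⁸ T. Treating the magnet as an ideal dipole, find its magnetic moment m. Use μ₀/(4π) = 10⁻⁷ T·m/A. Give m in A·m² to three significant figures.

In the equatorial plane B = (μ₀/4π)·m/r³, so m = Br³·4π/(μ₀).
m = (7.46×10⁻⁸)·(0.265)³ / (10⁻⁷) = 0.01388 A·m².

m ≈ 0.0139 A·m²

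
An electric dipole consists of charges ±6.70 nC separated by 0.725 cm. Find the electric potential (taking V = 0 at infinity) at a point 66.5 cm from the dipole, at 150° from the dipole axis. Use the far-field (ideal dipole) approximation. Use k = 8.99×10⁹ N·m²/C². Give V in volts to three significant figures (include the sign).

V ≈ -0.855 V

Dipole moment p = qd = (6.70×10⁻⁹ C)(0.00725 m) = 4.858×10⁻¹¹ C·m.
The dipole potential is V = kp cosθ / r².
V = (8.99×10⁹)(4.858×10⁻¹¹)·cos150° / (0.665)² = -0.8553 V.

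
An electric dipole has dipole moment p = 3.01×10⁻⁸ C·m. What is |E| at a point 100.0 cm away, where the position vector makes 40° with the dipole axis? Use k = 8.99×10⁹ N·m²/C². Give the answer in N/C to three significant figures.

At angle θ the dipole field magnitude is E = (kp/r³)·√(1 + 3cos²θ).
kp/r³ = (8.99×10⁹)(3.01×10⁻⁸) / (1.00)³ = 270.6 N/C.
√(1 + 3cos²40°) = √(1 + 3·0.5868) = √2.7605 ≈ 1.6615.
E ≈ 270.6 × 1.661 = 449.6 N/C.

E ≈ 450 N/C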